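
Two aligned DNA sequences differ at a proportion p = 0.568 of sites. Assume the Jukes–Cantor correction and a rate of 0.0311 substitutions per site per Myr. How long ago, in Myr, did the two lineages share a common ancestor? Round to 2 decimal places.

d = −(3/4) ln(1 − 4p/3) = −0.75 ln(1 − 0.757333) = −0.75 ln(0.242667)
  = −0.75 × (-1.416065) = 1.062049 substitutions/site.
Under a molecular clock d = 2μt, so t = d/(2μ) = 1.062049 / (2 × 0.0311) = 17.07 Myr.

17.07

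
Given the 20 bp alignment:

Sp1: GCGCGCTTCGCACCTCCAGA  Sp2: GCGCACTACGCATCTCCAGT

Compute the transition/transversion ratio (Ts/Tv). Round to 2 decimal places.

Transitions are A↔G and C↔T; transversions are all other mismatches.
Transitions: 2. Transversions: 2.
R = 2/2 = 1.00.

1.00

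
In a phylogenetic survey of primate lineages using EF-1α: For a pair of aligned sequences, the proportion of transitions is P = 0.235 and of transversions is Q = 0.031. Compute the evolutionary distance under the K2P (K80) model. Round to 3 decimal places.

Under the Kimura two-parameter model, d = −½ ln(1 − 2P − Q) − ¼ ln(1 − 2Q).
1 − 2P − Q = 0.499, giving −½ ln(0.499) = 0.347575.
1 − 2Q = 0.938, giving −¼ ln(0.938) = 0.016001.
d = 0.347575 + 0.016001 = 0.363576.

0.364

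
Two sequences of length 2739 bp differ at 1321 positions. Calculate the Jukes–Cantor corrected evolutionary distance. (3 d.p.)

0.773

p = 1321/2739 ≈ 0.482293.
d = −(3/4) ln(1 − 4p/3) = −0.75 ln(1 − 0.643057) = −0.75 ln(0.356943)
  = −0.75 × (-1.030179) = 0.772634 substitutions/site.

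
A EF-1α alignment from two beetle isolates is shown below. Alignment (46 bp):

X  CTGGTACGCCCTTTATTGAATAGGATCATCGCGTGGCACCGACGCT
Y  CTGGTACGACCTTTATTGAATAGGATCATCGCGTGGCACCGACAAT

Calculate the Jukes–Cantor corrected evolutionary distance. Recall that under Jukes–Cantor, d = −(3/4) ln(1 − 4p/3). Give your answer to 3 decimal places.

0.068

The sequences differ at 3 of 46 sites (9, 44, 45), so p = 3/46 ≈ 0.065217.
d = −(3/4) ln(1 − 4p/3) = −0.75 ln(1 − 0.086956) = −0.75 ln(0.913044)
  = −0.75 × (-0.090971) = 0.068228 substitutions/site.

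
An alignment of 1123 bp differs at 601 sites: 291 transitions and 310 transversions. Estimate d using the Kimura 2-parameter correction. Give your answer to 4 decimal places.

P = 291/1123 ≈ 0.259127 and Q = 310/1123 ≈ 0.276046.
Under the Kimura two-parameter model, d = −½ ln(1 − 2P − Q) − ¼ ln(1 − 2Q).
1 − 2P − Q = 0.2057, giving −½ ln(0.2057) = 0.790668.
1 − 2Q = 0.447908, giving −¼ ln(0.447908) = 0.200792.
d = 0.790668 + 0.200792 = 0.991460.

0.9915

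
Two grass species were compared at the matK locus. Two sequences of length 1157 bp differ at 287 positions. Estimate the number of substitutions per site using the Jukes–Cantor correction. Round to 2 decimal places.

0.30

p = 287/1157 ≈ 0.248055.
d = −(3/4) ln(1 − 4p/3) = −0.75 ln(1 − 0.33074) = −0.75 ln(0.66926)
  = −0.75 × (-0.401583) = 0.301187 substitutions/site.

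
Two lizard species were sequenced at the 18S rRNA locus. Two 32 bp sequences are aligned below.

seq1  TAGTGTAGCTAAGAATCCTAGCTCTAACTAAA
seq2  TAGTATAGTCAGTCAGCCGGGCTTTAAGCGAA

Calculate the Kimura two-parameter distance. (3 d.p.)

Of 32 sites, 8 differences are transitions and 5 are transversions, so P = 8/32 = 0.25 and Q = 5/32 = 0.15625.
Under the Kimura two-parameter model, d = −½ ln(1 − 2P − Q) − ¼ ln(1 − 2Q).
1 − 2P − Q = 0.34375, giving −½ ln(0.34375) = 0.533920.
1 − 2Q = 0.6875, giving −¼ ln(0.6875) = 0.093673.
d = 0.533920 + 0.093673 = 0.627593.

0.628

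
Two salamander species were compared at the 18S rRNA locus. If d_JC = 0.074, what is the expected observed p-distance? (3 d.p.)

p = (3/4)(1 − e^(−4d/3)) = 0.75 × (1 − e^(-0.098667)) = 0.75 × (1 − 0.906044) = 0.070467.

0.070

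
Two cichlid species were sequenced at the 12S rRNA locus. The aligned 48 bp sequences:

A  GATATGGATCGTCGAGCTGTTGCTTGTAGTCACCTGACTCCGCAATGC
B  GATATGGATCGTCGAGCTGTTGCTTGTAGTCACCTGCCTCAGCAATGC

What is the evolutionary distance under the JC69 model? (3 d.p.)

The sequences differ at 2 of 48 sites (37, 41), so p = 2/48 ≈ 0.041667.
d = −(3/4) ln(1 − 4p/3) = −0.75 ln(1 − 0.055556) = −0.75 ln(0.944444)
  = −0.75 × (-0.057159) = 0.042869 substitutions/site.

0.043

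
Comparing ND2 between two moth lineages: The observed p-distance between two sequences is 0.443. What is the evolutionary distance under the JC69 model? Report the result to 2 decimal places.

0.67

d = −(3/4) ln(1 − 4p/3) = −0.75 ln(1 − 0.590667) = −0.75 ln(0.409333)
  = −0.75 × (-0.893226) = 0.669920 substitutions/site.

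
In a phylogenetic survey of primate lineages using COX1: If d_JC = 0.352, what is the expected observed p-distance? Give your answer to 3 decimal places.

p = (3/4)(1 − e^(−4d/3)) = 0.75 × (1 − e^(-0.469333)) = 0.75 × (1 − 0.625419) = 0.280936.

0.281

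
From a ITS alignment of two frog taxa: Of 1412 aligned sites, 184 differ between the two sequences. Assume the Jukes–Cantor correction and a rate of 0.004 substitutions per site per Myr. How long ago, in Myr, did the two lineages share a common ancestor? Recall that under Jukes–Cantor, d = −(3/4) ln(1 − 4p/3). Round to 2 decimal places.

17.89

p = 184/1412 ≈ 0.130312.
d = −(3/4) ln(1 − 4p/3) = −0.75 ln(1 − 0.173749) = −0.75 ln(0.826251)
  = −0.75 × (-0.190857) = 0.143143 substitutions/site.
Under a molecular clock d = 2μt, so t = d/(2μ) = 0.143143 / (2 × 0.004) = 17.89 Myr.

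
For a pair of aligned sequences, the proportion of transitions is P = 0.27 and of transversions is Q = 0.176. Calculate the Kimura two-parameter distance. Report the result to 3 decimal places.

0.738

Under the Kimura two-parameter model, d = −½ ln(1 − 2P − Q) − ¼ ln(1 − 2Q).
1 − 2P − Q = 0.284, giving −½ ln(0.284) = 0.629391.
1 − 2Q = 0.648, giving −¼ ln(0.648) = 0.108466.
d = 0.629391 + 0.108466 = 0.737857.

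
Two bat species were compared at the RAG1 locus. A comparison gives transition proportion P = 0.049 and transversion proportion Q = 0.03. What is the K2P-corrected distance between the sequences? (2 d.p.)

0.08

Under the Kimura two-parameter model, d = −½ ln(1 − 2P − Q) − ¼ ln(1 − 2Q).
1 − 2P − Q = 0.872, giving −½ ln(0.872) = 0.068483.
1 − 2Q = 0.94, giving −¼ ln(0.94) = 0.015469.
d = 0.068483 + 0.015469 = 0.083952.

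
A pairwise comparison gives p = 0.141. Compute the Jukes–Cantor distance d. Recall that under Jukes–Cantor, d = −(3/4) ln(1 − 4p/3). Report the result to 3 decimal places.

0.156

d = −(3/4) ln(1 − 4p/3) = −0.75 ln(1 − 0.188) = −0.75 ln(0.812)
  = −0.75 × (-0.208255) = 0.156191 substitutions/site.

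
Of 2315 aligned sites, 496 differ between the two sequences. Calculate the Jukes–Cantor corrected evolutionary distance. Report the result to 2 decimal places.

0.25

p = 496/2315 ≈ 0.214255.
d = −(3/4) ln(1 − 4p/3) = −0.75 ln(1 − 0.285673) = −0.75 ln(0.714327)
  = −0.75 × (-0.336414) = 0.252311 substitutions/site.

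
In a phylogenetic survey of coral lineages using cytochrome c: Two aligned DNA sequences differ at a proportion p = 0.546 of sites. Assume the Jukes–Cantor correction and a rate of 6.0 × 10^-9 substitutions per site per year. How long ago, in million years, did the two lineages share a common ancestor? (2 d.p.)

81.37

d = −(3/4) ln(1 − 4p/3) = −0.75 ln(1 − 0.728) = −0.75 ln(0.272)
  = −0.75 × (-1.301953) = 0.976465 substitutions/site.
Under a molecular clock d = 2μt, so t = d/(2μ) = 0.976465 / (2 × 6.0 × 10^-9) = 81.37 million years.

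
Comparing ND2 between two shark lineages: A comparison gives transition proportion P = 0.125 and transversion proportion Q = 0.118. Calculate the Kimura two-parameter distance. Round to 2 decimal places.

0.30

Under the Kimura two-parameter model, d = −½ ln(1 − 2P − Q) − ¼ ln(1 − 2Q).
1 − 2P − Q = 0.632, giving −½ ln(0.632) = 0.229433.
1 − 2Q = 0.764, giving −¼ ln(0.764) = 0.067297.
d = 0.229433 + 0.067297 = 0.296730.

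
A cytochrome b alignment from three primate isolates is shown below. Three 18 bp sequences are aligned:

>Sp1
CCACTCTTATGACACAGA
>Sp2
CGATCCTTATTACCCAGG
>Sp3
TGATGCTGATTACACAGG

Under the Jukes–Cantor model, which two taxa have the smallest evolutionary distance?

Sp2 and Sp3

Sp1–Sp2: 6/18 differ, p = 0.333, d = 0.441.
Sp1–Sp3: 7/18 differ, p = 0.389, d = 0.548.
Sp2–Sp3: 4/18 differ, p = 0.222, d = 0.264.
The smallest distance is between Sp2 and Sp3.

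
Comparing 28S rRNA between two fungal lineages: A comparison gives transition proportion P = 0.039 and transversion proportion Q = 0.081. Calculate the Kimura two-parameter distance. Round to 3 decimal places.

Under the Kimura two-parameter model, d = −½ ln(1 − 2P − Q) − ¼ ln(1 − 2Q).
1 − 2P − Q = 0.841, giving −½ ln(0.841) = 0.086582.
1 − 2Q = 0.838, giving −¼ ln(0.838) = 0.044184.
d = 0.086582 + 0.044184 = 0.130766.

0.131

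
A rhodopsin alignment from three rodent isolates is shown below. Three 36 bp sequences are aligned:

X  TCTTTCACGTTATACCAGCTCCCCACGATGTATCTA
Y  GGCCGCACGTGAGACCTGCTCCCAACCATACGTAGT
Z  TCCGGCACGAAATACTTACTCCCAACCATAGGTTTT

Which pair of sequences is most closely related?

Y and Z

X–Y: 16/36 differ, p = 0.444, d = 0.673.
X–Z: 15/36 differ, p = 0.417, d = 0.608.
Y–Z: 11/36 differ, p = 0.306, d = 0.392.
The smallest distance is between Y and Z.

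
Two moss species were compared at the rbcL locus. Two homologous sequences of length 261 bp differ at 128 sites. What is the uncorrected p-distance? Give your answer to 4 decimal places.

p = 128/261 = 0.490421… ≈ 0.4904 (to 4 d.p.).

0.4904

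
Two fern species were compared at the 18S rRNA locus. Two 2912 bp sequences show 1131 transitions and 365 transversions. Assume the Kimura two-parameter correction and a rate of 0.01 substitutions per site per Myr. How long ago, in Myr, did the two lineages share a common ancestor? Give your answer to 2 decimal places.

P = 1131/2912 ≈ 0.388393 and Q = 365/2912 ≈ 0.125343.
Under the Kimura two-parameter model, d = −½ ln(1 − 2P − Q) − ¼ ln(1 − 2Q).
1 − 2P − Q = 0.097871, giving −½ ln(0.097871) = 1.162052.
1 − 2Q = 0.749314, giving −¼ ln(0.749314) = 0.072149.
d = 1.162052 + 0.072149 = 1.234201.
Under a molecular clock d = 2μt, so t = d/(2μ) = 1.234201 / (2 × 0.01) = 61.71 Myr.

61.71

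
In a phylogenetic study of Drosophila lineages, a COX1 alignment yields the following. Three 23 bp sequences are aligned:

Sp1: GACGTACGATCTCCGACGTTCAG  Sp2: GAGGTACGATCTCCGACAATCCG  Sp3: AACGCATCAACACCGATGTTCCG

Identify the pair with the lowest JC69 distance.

Sp1–Sp2: 4/23 differ, p = 0.174, d = 0.198.
Sp1–Sp3: 8/23 differ, p = 0.348, d = 0.467.
Sp2–Sp3: 10/23 differ, p = 0.435, d = 0.650.
The smallest distance is between Sp1 and Sp2.

Sp1 and Sp2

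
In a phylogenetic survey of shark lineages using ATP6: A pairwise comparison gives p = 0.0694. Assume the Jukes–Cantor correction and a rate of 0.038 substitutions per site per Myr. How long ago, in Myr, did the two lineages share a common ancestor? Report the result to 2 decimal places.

0.96

d = −(3/4) ln(1 − 4p/3) = −0.75 ln(1 − 0.092533) = −0.75 ln(0.907467)
  = −0.75 × (-0.097098) = 0.072824 substitutions/site.
Under a molecular clock d = 2μt, so t = d/(2μ) = 0.072824 / (2 × 0.038) = 0.96 Myr.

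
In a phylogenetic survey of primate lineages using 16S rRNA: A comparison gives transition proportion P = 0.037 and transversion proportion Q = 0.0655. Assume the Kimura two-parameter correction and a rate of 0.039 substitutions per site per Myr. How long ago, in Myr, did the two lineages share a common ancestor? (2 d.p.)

1.41

Under the Kimura two-parameter model, d = −½ ln(1 − 2P − Q) − ¼ ln(1 − 2Q).
1 − 2P − Q = 0.8605, giving −½ ln(0.8605) = 0.075121.
1 − 2Q = 0.869, giving −¼ ln(0.869) = 0.035103.
d = 0.075121 + 0.035103 = 0.110224.
Under a molecular clock d = 2μt, so t = d/(2μ) = 0.110224 / (2 × 0.039) = 1.41 Myr.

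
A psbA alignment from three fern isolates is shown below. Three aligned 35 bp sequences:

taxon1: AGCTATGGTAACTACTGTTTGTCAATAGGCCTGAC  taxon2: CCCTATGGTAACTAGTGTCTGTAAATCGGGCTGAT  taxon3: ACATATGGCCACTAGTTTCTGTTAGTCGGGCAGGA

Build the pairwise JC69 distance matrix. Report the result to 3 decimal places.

d(taxon1,taxon2) = 0.273, d(taxon1,taxon3) = 0.572, d(taxon2,taxon3) = 0.360

taxon1–taxon2: 8/35 sites differ → p ≈ 0.228571, d = −0.75 ln(1 − 0.304761) = 0.272625 ≈ 0.273.
taxon1–taxon3: 14/35 sites differ → p = 0.4, d = −0.75 ln(1 − 0.533333) = 0.571605 ≈ 0.572.
taxon2–taxon3: 10/35 sites differ → p ≈ 0.285714, d = −0.75 ln(1 − 0.380952) = 0.359679 ≈ 0.360.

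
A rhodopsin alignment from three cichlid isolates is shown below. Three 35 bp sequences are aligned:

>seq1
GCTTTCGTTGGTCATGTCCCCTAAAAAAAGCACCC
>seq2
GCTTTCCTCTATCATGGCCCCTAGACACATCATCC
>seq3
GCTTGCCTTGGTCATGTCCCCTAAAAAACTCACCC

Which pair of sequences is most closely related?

seq1–seq2: 10/35 differ, p = 0.286, d = 0.360.
seq1–seq3: 4/35 differ, p = 0.114, d = 0.124.
seq2–seq3: 10/35 differ, p = 0.286, d = 0.360.
The smallest distance is between seq1 and seq3.

seq1 and seq3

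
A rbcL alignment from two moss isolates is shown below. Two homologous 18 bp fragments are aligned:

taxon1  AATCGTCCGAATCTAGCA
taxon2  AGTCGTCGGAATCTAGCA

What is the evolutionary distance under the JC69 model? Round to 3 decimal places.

0.120

The sequences differ at 2 of 18 sites (2, 8), so p = 2/18 ≈ 0.111111.
d = −(3/4) ln(1 − 4p/3) = −0.75 ln(1 − 0.148148) = −0.75 ln(0.851852)
  = −0.75 × (-0.160342) = 0.120257 substitutions/site.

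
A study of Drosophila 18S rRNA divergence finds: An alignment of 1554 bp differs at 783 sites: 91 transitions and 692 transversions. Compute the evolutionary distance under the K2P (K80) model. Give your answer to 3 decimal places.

P = 91/1554 ≈ 0.058559 and Q = 692/1554 ≈ 0.445302.
Under the Kimura two-parameter model, d = −½ ln(1 − 2P − Q) − ¼ ln(1 − 2Q).
1 − 2P − Q = 0.43758, giving −½ ln(0.43758) = 0.413248.
1 − 2Q = 0.109396, giving −¼ ln(0.109396) = 0.553195.
d = 0.413248 + 0.553195 = 0.966443.

0.966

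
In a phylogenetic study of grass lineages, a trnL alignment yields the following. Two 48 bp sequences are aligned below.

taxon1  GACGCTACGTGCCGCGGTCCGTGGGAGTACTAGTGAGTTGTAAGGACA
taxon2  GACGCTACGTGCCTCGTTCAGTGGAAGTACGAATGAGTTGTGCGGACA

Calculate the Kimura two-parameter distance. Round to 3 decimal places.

Of 48 sites, 3 differences are transitions and 5 are transversions, so P = 3/48 = 0.0625 and Q = 5/48 ≈ 0.104167.
Under the Kimura two-parameter model, d = −½ ln(1 − 2P − Q) − ¼ ln(1 − 2Q).
1 − 2P − Q = 0.770833, giving −½ ln(0.770833) = 0.130142.
1 − 2Q = 0.791666, giving −¼ ln(0.791666) = 0.058404.
d = 0.130142 + 0.058404 = 0.188546.

0.189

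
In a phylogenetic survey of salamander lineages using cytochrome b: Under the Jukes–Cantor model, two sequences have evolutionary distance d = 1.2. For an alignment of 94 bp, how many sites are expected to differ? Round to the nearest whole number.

56

Invert JC69: p = (3/4)(1 − e^(−4d/3)) = 0.75 × (1 − e^(-1.6)) = 0.75 × (1 − 0.201897) = 0.598577.
Expected differing sites = pL ≈ 0.598577 × 94 = 56.266238 ≈ 56.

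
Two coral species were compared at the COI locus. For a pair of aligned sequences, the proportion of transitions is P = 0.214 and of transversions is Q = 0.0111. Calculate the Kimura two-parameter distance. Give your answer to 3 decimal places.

0.295

Under the Kimura two-parameter model, d = −½ ln(1 − 2P − Q) − ¼ ln(1 − 2Q).
1 − 2P − Q = 0.5609, giving −½ ln(0.5609) = 0.289106.
1 − 2Q = 0.9778, giving −¼ ln(0.9778) = 0.005613.
d = 0.289106 + 0.005613 = 0.294719.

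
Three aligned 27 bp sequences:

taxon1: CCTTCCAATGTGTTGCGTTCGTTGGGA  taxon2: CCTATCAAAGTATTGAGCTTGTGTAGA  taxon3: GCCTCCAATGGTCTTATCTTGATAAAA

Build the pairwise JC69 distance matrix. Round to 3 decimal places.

d(taxon1,taxon2) = 0.511, d(taxon1,taxon3) = 0.882, d(taxon2,taxon3) = 0.882

taxon1–taxon2: 10/27 sites differ → p ≈ 0.37037, d = −0.75 ln(1 − 0.493827) = 0.510658 ≈ 0.511.
taxon1–taxon3: 14/27 sites differ → p ≈ 0.518519, d = −0.75 ln(1 − 0.691359) = 0.881682 ≈ 0.882.
taxon2–taxon3: 14/27 sites differ → p ≈ 0.518519, d = −0.75 ln(1 − 0.691359) = 0.881682 ≈ 0.882.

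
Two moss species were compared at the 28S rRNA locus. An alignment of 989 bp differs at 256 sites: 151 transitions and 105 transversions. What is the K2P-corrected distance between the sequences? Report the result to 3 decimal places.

P = 151/989 ≈ 0.152679 and Q = 105/989 ≈ 0.106168.
Under the Kimura two-parameter model, d = −½ ln(1 − 2P − Q) − ¼ ln(1 − 2Q).
1 − 2P − Q = 0.588474, giving −½ ln(0.588474) = 0.265111.
1 − 2Q = 0.787664, giving −¼ ln(0.787664) = 0.059671.
d = 0.265111 + 0.059671 = 0.324782.

0.325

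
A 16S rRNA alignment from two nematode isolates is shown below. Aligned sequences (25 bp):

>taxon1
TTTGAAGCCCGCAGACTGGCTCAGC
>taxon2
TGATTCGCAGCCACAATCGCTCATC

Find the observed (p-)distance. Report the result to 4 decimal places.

The sequences differ at 12 of 25 positions.
p = 12/25 = 0.4800.

0.4800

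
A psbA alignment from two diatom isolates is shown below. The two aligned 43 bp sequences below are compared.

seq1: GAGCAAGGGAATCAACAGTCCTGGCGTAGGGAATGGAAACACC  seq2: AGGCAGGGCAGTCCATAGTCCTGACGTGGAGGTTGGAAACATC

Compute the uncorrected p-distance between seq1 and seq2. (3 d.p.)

The sequences differ at 13 of 43 positions.
p = 13/43 = 0.302325… ≈ 0.302 (to 3 d.p.).

0.302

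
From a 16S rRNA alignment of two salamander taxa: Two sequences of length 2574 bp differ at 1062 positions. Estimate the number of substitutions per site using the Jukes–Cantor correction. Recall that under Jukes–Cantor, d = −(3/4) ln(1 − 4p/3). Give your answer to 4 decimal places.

p = 1062/2574 ≈ 0.412587.
d = −(3/4) ln(1 − 4p/3) = −0.75 ln(1 − 0.550116) = −0.75 ln(0.449884)
  = −0.75 × (-0.798766) = 0.599075 substitutions/site.

0.5991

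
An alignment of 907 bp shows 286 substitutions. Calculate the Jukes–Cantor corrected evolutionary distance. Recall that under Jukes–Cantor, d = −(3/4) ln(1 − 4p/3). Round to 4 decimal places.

0.4091

p = 286/907 ≈ 0.315325.
d = −(3/4) ln(1 − 4p/3) = −0.75 ln(1 − 0.420433) = −0.75 ln(0.579567)
  = −0.75 × (-0.545474) = 0.409106 substitutions/site.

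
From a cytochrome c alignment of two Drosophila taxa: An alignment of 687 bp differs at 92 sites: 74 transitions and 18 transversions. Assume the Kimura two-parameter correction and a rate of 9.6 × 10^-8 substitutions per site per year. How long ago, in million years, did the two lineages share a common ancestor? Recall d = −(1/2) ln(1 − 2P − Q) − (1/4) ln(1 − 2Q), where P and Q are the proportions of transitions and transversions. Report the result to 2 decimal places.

P = 74/687 ≈ 0.107715 and Q = 18/687 ≈ 0.026201.
Under the Kimura two-parameter model, d = −½ ln(1 − 2P − Q) − ¼ ln(1 − 2Q).
1 − 2P − Q = 0.758369, giving −½ ln(0.758369) = 0.138293.
1 − 2Q = 0.947598, giving −¼ ln(0.947598) = 0.013456.
d = 0.138293 + 0.013456 = 0.151749.
Under a molecular clock d = 2μt, so t = d/(2μ) = 0.151749 / (2 × 9.6 × 10^-8) = 0.79 million years.

0.79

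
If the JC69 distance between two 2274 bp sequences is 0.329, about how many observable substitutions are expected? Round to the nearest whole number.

606

Invert JC69: p = (3/4)(1 − e^(−4d/3)) = 0.75 × (1 − e^(-0.438667)) = 0.75 × (1 − 0.644895) = 0.266329.
Expected differing sites = pL ≈ 0.266329 × 2274 = 605.632146 ≈ 606.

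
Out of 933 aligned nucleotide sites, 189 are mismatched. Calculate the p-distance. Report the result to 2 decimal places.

0.20

p = 189/933 = 0.202572… ≈ 0.20 (to 2 d.p.).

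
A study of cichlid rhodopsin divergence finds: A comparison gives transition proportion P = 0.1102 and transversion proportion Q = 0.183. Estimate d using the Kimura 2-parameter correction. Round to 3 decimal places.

0.372

Under the Kimura two-parameter model, d = −½ ln(1 − 2P − Q) − ¼ ln(1 − 2Q).
1 − 2P − Q = 0.5966, giving −½ ln(0.5966) = 0.258254.
1 − 2Q = 0.634, giving −¼ ln(0.634) = 0.113927.
d = 0.258254 + 0.113927 = 0.372181.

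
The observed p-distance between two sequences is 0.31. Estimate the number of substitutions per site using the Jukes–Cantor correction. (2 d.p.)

d = −(3/4) ln(1 − 4p/3) = −0.75 ln(1 − 0.413333) = −0.75 ln(0.586667)
  = −0.75 × (-0.533298) = 0.399974 substitutions/site.

0.40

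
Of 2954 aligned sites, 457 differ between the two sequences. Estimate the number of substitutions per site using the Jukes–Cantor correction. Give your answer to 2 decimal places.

p = 457/2954 ≈ 0.154705.
d = −(3/4) ln(1 − 4p/3) = −0.75 ln(1 − 0.206273) = −0.75 ln(0.793727)
  = −0.75 × (-0.231016) = 0.173262 substitutions/site.

0.17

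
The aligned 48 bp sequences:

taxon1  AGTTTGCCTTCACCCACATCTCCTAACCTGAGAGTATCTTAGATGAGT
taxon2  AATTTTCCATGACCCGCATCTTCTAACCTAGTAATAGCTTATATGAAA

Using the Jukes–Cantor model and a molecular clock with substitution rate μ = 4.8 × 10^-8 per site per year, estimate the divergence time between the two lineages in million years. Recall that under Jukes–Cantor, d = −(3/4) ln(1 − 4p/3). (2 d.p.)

The sequences differ at 14 of 48 sites, so p = 14/48 ≈ 0.291667.
d = −(3/4) ln(1 − 4p/3) = −0.75 ln(1 − 0.388889) = −0.75 ln(0.611111)
  = −0.75 × (-0.492477) = 0.369358 substitutions/site.
Under a molecular clock d = 2μt, so t = d/(2μ) = 0.369358 / (2 × 4.8 × 10^-8) = 3.85 million years.

3.85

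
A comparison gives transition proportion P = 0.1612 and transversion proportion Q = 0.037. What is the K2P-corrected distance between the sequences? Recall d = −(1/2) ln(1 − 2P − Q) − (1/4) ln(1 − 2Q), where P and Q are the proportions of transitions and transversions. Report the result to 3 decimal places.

Under the Kimura two-parameter model, d = −½ ln(1 − 2P − Q) − ¼ ln(1 − 2Q).
1 − 2P − Q = 0.6406, giving −½ ln(0.6406) = 0.222675.
1 − 2Q = 0.926, giving −¼ ln(0.926) = 0.019220.
d = 0.222675 + 0.019220 = 0.241895.

0.242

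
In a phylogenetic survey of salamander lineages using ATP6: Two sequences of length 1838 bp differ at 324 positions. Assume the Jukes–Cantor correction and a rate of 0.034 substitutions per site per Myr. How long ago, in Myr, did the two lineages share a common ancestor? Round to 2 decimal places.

p = 324/1838 ≈ 0.176279.
d = −(3/4) ln(1 − 4p/3) = −0.75 ln(1 − 0.235039) = −0.75 ln(0.764961)
  = −0.75 × (-0.267930) = 0.200948 substitutions/site.
Under a molecular clock d = 2μt, so t = d/(2μ) = 0.200948 / (2 × 0.034) = 2.96 Myr.

2.96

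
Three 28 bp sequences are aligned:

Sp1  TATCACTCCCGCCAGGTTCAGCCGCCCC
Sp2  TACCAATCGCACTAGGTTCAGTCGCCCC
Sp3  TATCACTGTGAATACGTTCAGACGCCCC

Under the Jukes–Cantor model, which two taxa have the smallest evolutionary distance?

Sp1 and Sp2

Sp1–Sp2: 6/28 differ, p = 0.214, d = 0.252.
Sp1–Sp3: 8/28 differ, p = 0.286, d = 0.360.
Sp2–Sp3: 8/28 differ, p = 0.286, d = 0.360.
The smallest distance is between Sp1 and Sp2.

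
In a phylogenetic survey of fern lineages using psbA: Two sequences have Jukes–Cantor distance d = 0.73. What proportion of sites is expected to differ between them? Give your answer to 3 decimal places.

p = (3/4)(1 − e^(−4d/3)) = 0.75 × (1 − e^(-0.973333)) = 0.75 × (1 − 0.377822) = 0.466634.

0.467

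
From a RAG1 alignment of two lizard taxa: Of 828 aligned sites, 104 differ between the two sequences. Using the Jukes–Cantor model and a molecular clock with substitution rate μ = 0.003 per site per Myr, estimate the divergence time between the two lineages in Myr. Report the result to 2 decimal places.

22.91

p = 104/828 ≈ 0.125604.
d = −(3/4) ln(1 − 4p/3) = −0.75 ln(1 − 0.167472) = −0.75 ln(0.832528)
  = −0.75 × (-0.183288) = 0.137466 substitutions/site.
Under a molecular clock d = 2μt, so t = d/(2μ) = 0.137466 / (2 × 0.003) = 22.91 Myr.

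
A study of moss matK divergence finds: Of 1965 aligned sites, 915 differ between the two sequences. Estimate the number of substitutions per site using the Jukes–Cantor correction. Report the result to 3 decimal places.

0.727

p = 915/1965 ≈ 0.465649.
d = −(3/4) ln(1 − 4p/3) = −0.75 ln(1 − 0.620865) = −0.75 ln(0.379135)
  = −0.75 × (-0.969863) = 0.727397 substitutions/site.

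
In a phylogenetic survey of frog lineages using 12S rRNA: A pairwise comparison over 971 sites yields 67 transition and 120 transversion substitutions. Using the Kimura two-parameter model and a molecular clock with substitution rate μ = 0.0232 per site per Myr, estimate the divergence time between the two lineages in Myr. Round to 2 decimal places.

4.80

P = 67/971 ≈ 0.069001 and Q = 120/971 ≈ 0.123584.
Under the Kimura two-parameter model, d = −½ ln(1 − 2P − Q) − ¼ ln(1 − 2Q).
1 − 2P − Q = 0.738414, giving −½ ln(0.738414) = 0.151625.
1 − 2Q = 0.752832, giving −¼ ln(0.752832) = 0.070978.
d = 0.151625 + 0.070978 = 0.222603.
Under a molecular clock d = 2μt, so t = d/(2μ) = 0.222603 / (2 × 0.0232) = 4.80 Myr.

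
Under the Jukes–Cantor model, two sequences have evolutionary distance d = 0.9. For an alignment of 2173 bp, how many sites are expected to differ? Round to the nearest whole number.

Invert JC69: p = (3/4)(1 − e^(−4d/3)) = 0.75 × (1 − e^(-1.2)) = 0.75 × (1 − 0.301194) = 0.524105.
Expected differing sites = pL ≈ 0.524105 × 2173 = 1138.880165 ≈ 1139.

1139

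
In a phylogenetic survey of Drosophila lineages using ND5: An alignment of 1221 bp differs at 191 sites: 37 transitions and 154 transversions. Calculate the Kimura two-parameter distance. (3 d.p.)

P = 37/1221 ≈ 0.030303 and Q = 154/1221 ≈ 0.126126.
Under the Kimura two-parameter model, d = −½ ln(1 − 2P − Q) − ¼ ln(1 − 2Q).
1 − 2P − Q = 0.813268, giving −½ ln(0.813268) = 0.103347.
1 − 2Q = 0.747748, giving −¼ ln(0.747748) = 0.072672.
d = 0.103347 + 0.072672 = 0.176019.

0.176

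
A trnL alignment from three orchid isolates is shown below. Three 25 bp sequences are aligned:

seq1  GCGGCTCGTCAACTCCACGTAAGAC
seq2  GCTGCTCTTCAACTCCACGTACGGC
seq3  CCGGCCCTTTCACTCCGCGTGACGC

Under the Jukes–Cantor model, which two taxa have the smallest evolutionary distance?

seq1 and seq2

seq1–seq2: 4/25 differ, p = 0.160, d = 0.180.
seq1–seq3: 9/25 differ, p = 0.360, d = 0.490.
seq2–seq3: 9/25 differ, p = 0.360, d = 0.490.
The smallest distance is between seq1 and seq2.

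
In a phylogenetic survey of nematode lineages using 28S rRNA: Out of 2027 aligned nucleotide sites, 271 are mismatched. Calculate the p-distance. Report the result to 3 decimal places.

0.134

p = 271/2027 = 0.133695… ≈ 0.134 (to 3 d.p.).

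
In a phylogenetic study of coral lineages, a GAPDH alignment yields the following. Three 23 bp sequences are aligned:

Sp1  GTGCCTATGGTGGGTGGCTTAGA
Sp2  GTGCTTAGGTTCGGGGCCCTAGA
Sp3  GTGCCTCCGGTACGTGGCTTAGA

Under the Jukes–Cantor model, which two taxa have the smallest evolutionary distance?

Sp1–Sp2: 7/23 differ, p = 0.304, d = 0.390.
Sp1–Sp3: 4/23 differ, p = 0.174, d = 0.198.
Sp2–Sp3: 9/23 differ, p = 0.391, d = 0.553.
The smallest distance is between Sp1 and Sp3.

Sp1 and Sp3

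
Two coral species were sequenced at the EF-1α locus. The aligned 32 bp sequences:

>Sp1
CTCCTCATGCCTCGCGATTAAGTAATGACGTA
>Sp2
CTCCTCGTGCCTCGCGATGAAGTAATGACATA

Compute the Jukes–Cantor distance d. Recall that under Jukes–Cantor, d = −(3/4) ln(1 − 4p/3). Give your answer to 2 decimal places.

The sequences differ at 3 of 32 sites (7, 19, 30), so p = 3/32 = 0.09375.
d = −(3/4) ln(1 − 4p/3) = −0.75 ln(1 − 0.125) = −0.75 ln(0.875)
  = −0.75 × (-0.133531) = 0.100148 substitutions/site.

0.10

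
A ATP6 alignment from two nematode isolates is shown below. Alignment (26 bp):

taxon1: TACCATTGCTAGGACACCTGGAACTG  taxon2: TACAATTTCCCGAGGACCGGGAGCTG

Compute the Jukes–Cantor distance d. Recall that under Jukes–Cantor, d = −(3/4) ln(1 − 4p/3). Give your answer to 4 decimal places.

0.4643

The sequences differ at 9 of 26 sites (4, 8, 10, 11, 13, 14, 15, 19, 23), so p = 9/26 ≈ 0.346154.
d = −(3/4) ln(1 − 4p/3) = −0.75 ln(1 − 0.461539) = −0.75 ln(0.538461)
  = −0.75 × (-0.619040) = 0.464280 substitutions/site.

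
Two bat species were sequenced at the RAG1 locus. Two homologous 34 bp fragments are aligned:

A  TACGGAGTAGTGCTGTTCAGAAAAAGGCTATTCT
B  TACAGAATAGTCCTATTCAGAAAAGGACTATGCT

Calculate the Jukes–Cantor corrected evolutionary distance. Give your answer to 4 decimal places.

0.2407

The sequences differ at 7 of 34 sites (4, 7, 12, 15, 25, 27, 32), so p = 7/34 ≈ 0.205882.
d = −(3/4) ln(1 − 4p/3) = −0.75 ln(1 − 0.274509) = −0.75 ln(0.725491)
  = −0.75 × (-0.320907) = 0.240680 substitutions/site.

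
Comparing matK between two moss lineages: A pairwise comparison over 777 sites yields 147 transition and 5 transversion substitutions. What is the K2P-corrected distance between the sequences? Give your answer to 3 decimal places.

P = 147/777 ≈ 0.189189 and Q = 5/777 ≈ 0.006435.
Under the Kimura two-parameter model, d = −½ ln(1 − 2P − Q) − ¼ ln(1 − 2Q).
1 − 2P − Q = 0.615187, giving −½ ln(0.615187) = 0.242914.
1 − 2Q = 0.98713, giving −¼ ln(0.98713) = 0.003238.
d = 0.242914 + 0.003238 = 0.246152.

0.246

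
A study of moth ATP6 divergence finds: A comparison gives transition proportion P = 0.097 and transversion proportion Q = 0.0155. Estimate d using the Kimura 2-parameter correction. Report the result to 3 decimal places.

Under the Kimura two-parameter model, d = −½ ln(1 − 2P − Q) − ¼ ln(1 − 2Q).
1 − 2P − Q = 0.7905, giving −½ ln(0.7905) = 0.117545.
1 − 2Q = 0.969, giving −¼ ln(0.969) = 0.007873.
d = 0.117545 + 0.007873 = 0.125418.

0.125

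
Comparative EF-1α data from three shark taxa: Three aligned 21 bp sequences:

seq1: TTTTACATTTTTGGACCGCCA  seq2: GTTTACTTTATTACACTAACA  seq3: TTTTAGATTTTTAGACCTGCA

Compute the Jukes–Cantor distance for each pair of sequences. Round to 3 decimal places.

d(seq1,seq2) = 0.532, d(seq1,seq3) = 0.220, d(seq2,seq3) = 0.532

seq1–seq2: 8/21 sites differ → p ≈ 0.380952, d = −0.75 ln(1 − 0.507936) = 0.531860 ≈ 0.532.
seq1–seq3: 4/21 sites differ → p ≈ 0.190476, d = −0.75 ln(1 − 0.253968) = 0.219740 ≈ 0.220.
seq2–seq3: 8/21 sites differ → p ≈ 0.380952, d = −0.75 ln(1 − 0.507936) = 0.531860 ≈ 0.532.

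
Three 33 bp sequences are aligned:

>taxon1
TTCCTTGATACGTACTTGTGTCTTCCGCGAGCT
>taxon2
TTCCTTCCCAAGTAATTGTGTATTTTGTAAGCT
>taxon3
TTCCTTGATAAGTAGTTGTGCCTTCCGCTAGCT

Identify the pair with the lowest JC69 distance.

taxon1–taxon2: 10/33 differ, p = 0.303, d = 0.388.
taxon1–taxon3: 4/33 differ, p = 0.121, d = 0.132.
taxon2–taxon3: 10/33 differ, p = 0.303, d = 0.388.
The smallest distance is between taxon1 and taxon3.

taxon1 and taxon3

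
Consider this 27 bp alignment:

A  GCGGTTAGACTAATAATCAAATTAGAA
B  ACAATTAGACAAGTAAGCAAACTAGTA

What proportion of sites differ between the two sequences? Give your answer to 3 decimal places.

0.296

The sequences differ at 8 of 27 positions (sites 1, 3, 4, 11, 13, 17, 22, 26).
p = 8/27 = 0.296296… ≈ 0.296 (to 3 d.p.).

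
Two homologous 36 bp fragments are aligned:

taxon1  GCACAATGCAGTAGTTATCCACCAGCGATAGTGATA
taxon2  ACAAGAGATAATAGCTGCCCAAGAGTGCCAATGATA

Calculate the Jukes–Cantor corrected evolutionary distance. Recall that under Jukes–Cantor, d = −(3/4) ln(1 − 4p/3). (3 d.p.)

0.673

The sequences differ at 16 of 36 sites, so p = 16/36 ≈ 0.444444.
d = −(3/4) ln(1 − 4p/3) = −0.75 ln(1 − 0.592592) = −0.75 ln(0.407408)
  = −0.75 × (-0.897940) = 0.673455 substitutions/site.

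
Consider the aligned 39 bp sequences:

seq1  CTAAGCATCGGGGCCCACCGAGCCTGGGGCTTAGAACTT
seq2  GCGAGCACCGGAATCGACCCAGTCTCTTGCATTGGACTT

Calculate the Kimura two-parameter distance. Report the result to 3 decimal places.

0.610

Of 39 sites, 8 differences are transitions and 8 are transversions, so P = 8/39 ≈ 0.205128 and Q = 8/39 ≈ 0.205128.
Under the Kimura two-parameter model, d = −½ ln(1 − 2P − Q) − ¼ ln(1 − 2Q).
1 − 2P − Q = 0.384616, giving −½ ln(0.384616) = 0.477755.
1 − 2Q = 0.589744, giving −¼ ln(0.589744) = 0.132017.
d = 0.477755 + 0.132017 = 0.609772.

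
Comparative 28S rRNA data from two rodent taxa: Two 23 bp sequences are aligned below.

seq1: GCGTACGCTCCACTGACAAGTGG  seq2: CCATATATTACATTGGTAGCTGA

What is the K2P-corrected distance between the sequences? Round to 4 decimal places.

1.2967

Of 23 sites, 9 differences are transitions and 3 are transversions, so P = 9/23 ≈ 0.391304 and Q = 3/23 ≈ 0.130435.
Under the Kimura two-parameter model, d = −½ ln(1 − 2P − Q) − ¼ ln(1 − 2Q).
1 − 2P − Q = 0.086957, giving −½ ln(0.086957) = 1.221171.
1 − 2Q = 0.73913, giving −¼ ln(0.73913) = 0.075570.
d = 1.221171 + 0.075570 = 1.296741.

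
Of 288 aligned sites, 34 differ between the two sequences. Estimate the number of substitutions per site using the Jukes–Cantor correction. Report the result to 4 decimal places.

p = 34/288 ≈ 0.118056.
d = −(3/4) ln(1 − 4p/3) = −0.75 ln(1 − 0.157408) = −0.75 ln(0.842592)
  = −0.75 × (-0.171272) = 0.128454 substitutions/site.

0.1285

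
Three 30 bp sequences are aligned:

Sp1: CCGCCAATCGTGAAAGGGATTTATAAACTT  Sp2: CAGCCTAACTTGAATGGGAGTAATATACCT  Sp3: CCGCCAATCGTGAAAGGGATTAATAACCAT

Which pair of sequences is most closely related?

Sp1–Sp2: 9/30 differ, p = 0.300, d = 0.383.
Sp1–Sp3: 3/30 differ, p = 0.100, d = 0.107.
Sp2–Sp3: 9/30 differ, p = 0.300, d = 0.383.
The smallest distance is between Sp1 and Sp3.

Sp1 and Sp3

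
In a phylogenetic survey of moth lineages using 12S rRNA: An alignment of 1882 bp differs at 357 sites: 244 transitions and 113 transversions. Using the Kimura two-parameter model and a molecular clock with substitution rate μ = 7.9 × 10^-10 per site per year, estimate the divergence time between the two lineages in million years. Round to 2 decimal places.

P = 244/1882 ≈ 0.129649 and Q = 113/1882 ≈ 0.060043.
Under the Kimura two-parameter model, d = −½ ln(1 − 2P − Q) − ¼ ln(1 − 2Q).
1 − 2P − Q = 0.680659, giving −½ ln(0.680659) = 0.192347.
1 − 2Q = 0.879914, giving −¼ ln(0.879914) = 0.031983.
d = 0.192347 + 0.031983 = 0.224330.
Under a molecular clock d = 2μt, so t = d/(2μ) = 0.224330 / (2 × 7.9 × 10^-10) = 141.98 million years.

141.98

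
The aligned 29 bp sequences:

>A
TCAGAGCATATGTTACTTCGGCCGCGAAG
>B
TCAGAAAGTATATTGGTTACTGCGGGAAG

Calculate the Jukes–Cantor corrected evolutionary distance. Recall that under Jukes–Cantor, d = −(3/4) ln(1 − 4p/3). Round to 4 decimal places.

The sequences differ at 11 of 29 sites, so p = 11/29 ≈ 0.37931.
d = −(3/4) ln(1 − 4p/3) = −0.75 ln(1 − 0.505747) = −0.75 ln(0.494253)
  = −0.75 × (-0.704708) = 0.528531 substitutions/site.

0.5285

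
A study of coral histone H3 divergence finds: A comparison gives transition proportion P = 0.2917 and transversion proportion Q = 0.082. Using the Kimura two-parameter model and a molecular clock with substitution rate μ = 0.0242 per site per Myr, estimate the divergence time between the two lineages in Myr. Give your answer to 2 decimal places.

12.24

Under the Kimura two-parameter model, d = −½ ln(1 − 2P − Q) − ¼ ln(1 − 2Q).
1 − 2P − Q = 0.3346, giving −½ ln(0.3346) = 0.547410.
1 − 2Q = 0.836, giving −¼ ln(0.836) = 0.044782.
d = 0.547410 + 0.044782 = 0.592192.
Under a molecular clock d = 2μt, so t = d/(2μ) = 0.592192 / (2 × 0.0242) = 12.24 Myr.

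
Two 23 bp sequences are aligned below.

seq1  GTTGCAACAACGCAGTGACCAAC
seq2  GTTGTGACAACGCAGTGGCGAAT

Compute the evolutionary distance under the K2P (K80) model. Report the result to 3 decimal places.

0.271

Of 23 sites, 4 differences are transitions and 1 are transversions, so P = 4/23 ≈ 0.173913 and Q = 1/23 ≈ 0.043478.
Under the Kimura two-parameter model, d = −½ ln(1 − 2P − Q) − ¼ ln(1 − 2Q).
1 − 2P − Q = 0.608696, giving −½ ln(0.608696) = 0.248218.
1 − 2Q = 0.913044, giving −¼ ln(0.913044) = 0.022743.
d = 0.248218 + 0.022743 = 0.270961.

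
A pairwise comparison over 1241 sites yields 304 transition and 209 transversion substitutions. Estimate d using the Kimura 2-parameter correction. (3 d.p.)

0.640

P = 304/1241 ≈ 0.244964 and Q = 209/1241 ≈ 0.168413.
Under the Kimura two-parameter model, d = −½ ln(1 − 2P − Q) − ¼ ln(1 − 2Q).
1 − 2P − Q = 0.341659, giving −½ ln(0.341659) = 0.536971.
1 − 2Q = 0.663174, giving −¼ ln(0.663174) = 0.102679.
d = 0.536971 + 0.102679 = 0.639650.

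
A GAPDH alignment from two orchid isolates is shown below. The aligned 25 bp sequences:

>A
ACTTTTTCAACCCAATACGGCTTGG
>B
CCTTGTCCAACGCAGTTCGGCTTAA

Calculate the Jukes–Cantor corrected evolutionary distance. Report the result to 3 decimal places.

The sequences differ at 8 of 25 sites (1, 5, 7, 12, 15, 17, 24, 25), so p = 8/25 = 0.32.
d = −(3/4) ln(1 − 4p/3) = −0.75 ln(1 − 0.426667) = −0.75 ln(0.573333)
  = −0.75 × (-0.556289) = 0.417217 substitutions/site.

0.417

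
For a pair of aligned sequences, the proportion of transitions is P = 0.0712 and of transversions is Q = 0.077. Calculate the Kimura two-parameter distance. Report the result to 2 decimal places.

Under the Kimura two-parameter model, d = −½ ln(1 − 2P − Q) − ¼ ln(1 − 2Q).
1 − 2P − Q = 0.7806, giving −½ ln(0.7806) = 0.123846.
1 − 2Q = 0.846, giving −¼ ln(0.846) = 0.041809.
d = 0.123846 + 0.041809 = 0.165655.

0.17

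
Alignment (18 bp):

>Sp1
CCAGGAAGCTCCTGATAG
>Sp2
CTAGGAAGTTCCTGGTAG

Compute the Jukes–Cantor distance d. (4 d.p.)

0.1885

The sequences differ at 3 of 18 sites (2, 9, 15), so p = 3/18 ≈ 0.166667.
d = −(3/4) ln(1 − 4p/3) = −0.75 ln(1 − 0.222223) = −0.75 ln(0.777777)
  = −0.75 × (-0.251315) = 0.188486 substitutions/site.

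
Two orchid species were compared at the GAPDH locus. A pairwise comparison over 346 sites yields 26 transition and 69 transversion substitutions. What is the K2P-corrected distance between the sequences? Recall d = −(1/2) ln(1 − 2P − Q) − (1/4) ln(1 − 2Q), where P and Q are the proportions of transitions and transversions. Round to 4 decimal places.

P = 26/346 ≈ 0.075145 and Q = 69/346 ≈ 0.199422.
Under the Kimura two-parameter model, d = −½ ln(1 − 2P − Q) − ¼ ln(1 − 2Q).
1 − 2P − Q = 0.650288, giving −½ ln(0.650288) = 0.215170.
1 − 2Q = 0.601156, giving −¼ ln(0.601156) = 0.127225.
d = 0.215170 + 0.127225 = 0.342395.

0.3424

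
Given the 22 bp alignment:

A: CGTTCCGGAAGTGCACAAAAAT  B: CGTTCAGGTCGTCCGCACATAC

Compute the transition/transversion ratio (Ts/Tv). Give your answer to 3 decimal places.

0.333

Transitions are A↔G and C↔T; transversions are all other mismatches.
Transitions: 2. Transversions: 6.
R = 2/6 = 0.333333… ≈ 0.333 (to 3 d.p.).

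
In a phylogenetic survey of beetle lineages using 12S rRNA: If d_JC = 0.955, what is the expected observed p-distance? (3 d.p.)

p = (3/4)(1 − e^(−4d/3)) = 0.75 × (1 − e^(-1.273333)) = 0.75 × (1 − 0.279897) = 0.540077.

0.540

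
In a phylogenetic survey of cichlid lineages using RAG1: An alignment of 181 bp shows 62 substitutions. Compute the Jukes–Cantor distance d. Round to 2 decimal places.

p = 62/181 ≈ 0.342541.
d = −(3/4) ln(1 − 4p/3) = −0.75 ln(1 − 0.456721) = −0.75 ln(0.543279)
  = −0.75 × (-0.610132) = 0.457599 substitutions/site.

0.46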